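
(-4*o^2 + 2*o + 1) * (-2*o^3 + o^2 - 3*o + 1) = 8*o^5 - 8*o^4 + 12*o^3 - 9*o^2 - o + 1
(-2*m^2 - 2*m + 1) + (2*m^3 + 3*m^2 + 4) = 2*m^3 + m^2 - 2*m + 5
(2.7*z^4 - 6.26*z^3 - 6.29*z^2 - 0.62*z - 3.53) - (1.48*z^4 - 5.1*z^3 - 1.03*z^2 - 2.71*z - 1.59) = 1.22*z^4 - 1.16*z^3 - 5.26*z^2 + 2.09*z - 1.94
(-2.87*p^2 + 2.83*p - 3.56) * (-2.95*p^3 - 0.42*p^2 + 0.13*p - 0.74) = 8.4665*p^5 - 7.1431*p^4 + 8.9403*p^3 + 3.9869*p^2 - 2.557*p + 2.6344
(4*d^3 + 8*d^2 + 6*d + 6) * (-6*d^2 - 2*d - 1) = -24*d^5 - 56*d^4 - 56*d^3 - 56*d^2 - 18*d - 6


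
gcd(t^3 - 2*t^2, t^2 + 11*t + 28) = 1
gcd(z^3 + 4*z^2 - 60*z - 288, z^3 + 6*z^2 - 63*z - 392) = z - 8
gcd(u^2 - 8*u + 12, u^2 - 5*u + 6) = u - 2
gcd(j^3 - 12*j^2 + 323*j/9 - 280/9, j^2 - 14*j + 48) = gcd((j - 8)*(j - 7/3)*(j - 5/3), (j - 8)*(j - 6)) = j - 8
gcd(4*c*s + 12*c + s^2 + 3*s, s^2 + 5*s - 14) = 1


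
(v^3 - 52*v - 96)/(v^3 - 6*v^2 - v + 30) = (v^2 - 2*v - 48)/(v^2 - 8*v + 15)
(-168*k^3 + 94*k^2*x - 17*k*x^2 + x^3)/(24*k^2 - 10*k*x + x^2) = -7*k + x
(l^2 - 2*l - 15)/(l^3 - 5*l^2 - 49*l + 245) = (l + 3)/(l^2 - 49)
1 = 1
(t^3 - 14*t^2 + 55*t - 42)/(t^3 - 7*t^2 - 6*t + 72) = (t^2 - 8*t + 7)/(t^2 - t - 12)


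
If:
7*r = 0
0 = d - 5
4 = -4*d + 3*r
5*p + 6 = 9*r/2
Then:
No Solution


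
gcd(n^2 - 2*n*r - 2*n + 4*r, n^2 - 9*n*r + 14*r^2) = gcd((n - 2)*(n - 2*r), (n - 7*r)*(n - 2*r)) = -n + 2*r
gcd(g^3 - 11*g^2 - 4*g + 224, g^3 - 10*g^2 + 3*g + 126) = g - 7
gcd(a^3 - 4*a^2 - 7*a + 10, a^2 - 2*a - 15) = a - 5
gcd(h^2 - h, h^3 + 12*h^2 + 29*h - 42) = h - 1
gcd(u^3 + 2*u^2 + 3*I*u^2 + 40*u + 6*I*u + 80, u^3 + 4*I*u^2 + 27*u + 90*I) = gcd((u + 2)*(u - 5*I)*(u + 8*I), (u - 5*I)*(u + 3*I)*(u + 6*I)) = u - 5*I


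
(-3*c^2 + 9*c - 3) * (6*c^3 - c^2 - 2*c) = -18*c^5 + 57*c^4 - 21*c^3 - 15*c^2 + 6*c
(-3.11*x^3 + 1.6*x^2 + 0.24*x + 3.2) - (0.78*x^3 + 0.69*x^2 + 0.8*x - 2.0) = -3.89*x^3 + 0.91*x^2 - 0.56*x + 5.2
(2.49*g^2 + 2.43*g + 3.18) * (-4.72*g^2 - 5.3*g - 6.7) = -11.7528*g^4 - 24.6666*g^3 - 44.5716*g^2 - 33.135*g - 21.306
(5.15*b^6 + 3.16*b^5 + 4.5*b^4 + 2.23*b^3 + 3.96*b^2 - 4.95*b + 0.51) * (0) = 0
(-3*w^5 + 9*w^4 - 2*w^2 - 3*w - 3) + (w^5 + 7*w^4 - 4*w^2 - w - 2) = -2*w^5 + 16*w^4 - 6*w^2 - 4*w - 5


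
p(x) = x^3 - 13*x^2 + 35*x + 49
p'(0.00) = 35.00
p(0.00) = 49.00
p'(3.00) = -16.00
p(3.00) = 64.00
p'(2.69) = -13.23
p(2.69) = 68.55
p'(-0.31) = 43.35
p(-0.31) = 36.87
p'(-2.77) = 130.04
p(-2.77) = -168.95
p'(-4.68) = 222.39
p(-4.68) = -502.03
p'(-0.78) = 57.11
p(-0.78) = 13.32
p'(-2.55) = 120.81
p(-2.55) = -141.36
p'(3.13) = -16.99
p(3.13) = 61.85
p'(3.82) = -20.54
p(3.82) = 48.74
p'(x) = 3*x^2 - 26*x + 35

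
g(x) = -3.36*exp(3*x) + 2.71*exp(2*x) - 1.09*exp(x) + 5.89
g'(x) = -10.08*exp(3*x) + 5.42*exp(2*x) - 1.09*exp(x) = (-10.08*exp(2*x) + 5.42*exp(x) - 1.09)*exp(x)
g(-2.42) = 5.81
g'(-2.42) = -0.06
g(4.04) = -607883.36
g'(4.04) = -1832295.09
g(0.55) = -5.35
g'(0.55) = -38.09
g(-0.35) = 5.29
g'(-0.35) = -1.60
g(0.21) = 2.36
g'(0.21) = -12.02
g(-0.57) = 5.53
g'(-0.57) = -0.71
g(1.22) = -97.28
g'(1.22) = -333.23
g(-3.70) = 5.86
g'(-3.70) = -0.02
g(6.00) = -220176864.66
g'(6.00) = -660970797.67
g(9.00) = -1787504158732.15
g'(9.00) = -5362690397065.77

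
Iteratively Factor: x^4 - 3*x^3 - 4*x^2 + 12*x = (x)*(x^3 - 3*x^2 - 4*x + 12) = x*(x - 3)*(x^2 - 4) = x*(x - 3)*(x - 2)*(x + 2)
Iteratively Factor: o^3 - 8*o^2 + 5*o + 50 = (o - 5)*(o^2 - 3*o - 10) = (o - 5)*(o + 2)*(o - 5)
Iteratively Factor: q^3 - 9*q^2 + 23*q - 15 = (q - 3)*(q^2 - 6*q + 5) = (q - 3)*(q - 1)*(q - 5)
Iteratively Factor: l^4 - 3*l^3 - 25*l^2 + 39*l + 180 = (l + 3)*(l^3 - 6*l^2 - 7*l + 60) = (l + 3)^2*(l^2 - 9*l + 20) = (l - 5)*(l + 3)^2*(l - 4)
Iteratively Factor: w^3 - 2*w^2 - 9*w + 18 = (w + 3)*(w^2 - 5*w + 6) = (w - 3)*(w + 3)*(w - 2)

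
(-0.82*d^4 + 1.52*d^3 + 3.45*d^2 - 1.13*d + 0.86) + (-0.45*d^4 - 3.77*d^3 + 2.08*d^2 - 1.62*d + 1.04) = -1.27*d^4 - 2.25*d^3 + 5.53*d^2 - 2.75*d + 1.9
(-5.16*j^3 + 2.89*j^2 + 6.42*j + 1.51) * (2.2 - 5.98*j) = 30.8568*j^4 - 28.6342*j^3 - 32.0336*j^2 + 5.0942*j + 3.322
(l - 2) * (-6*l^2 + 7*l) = -6*l^3 + 19*l^2 - 14*l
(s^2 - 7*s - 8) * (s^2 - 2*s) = s^4 - 9*s^3 + 6*s^2 + 16*s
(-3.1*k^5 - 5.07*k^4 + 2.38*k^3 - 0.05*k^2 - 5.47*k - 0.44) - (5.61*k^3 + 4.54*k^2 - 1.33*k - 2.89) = -3.1*k^5 - 5.07*k^4 - 3.23*k^3 - 4.59*k^2 - 4.14*k + 2.45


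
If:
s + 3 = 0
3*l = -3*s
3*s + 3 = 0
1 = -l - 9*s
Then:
No Solution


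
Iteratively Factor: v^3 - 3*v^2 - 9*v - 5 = (v + 1)*(v^2 - 4*v - 5) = (v + 1)^2*(v - 5)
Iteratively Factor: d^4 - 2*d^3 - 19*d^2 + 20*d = (d)*(d^3 - 2*d^2 - 19*d + 20) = d*(d + 4)*(d^2 - 6*d + 5) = d*(d - 1)*(d + 4)*(d - 5)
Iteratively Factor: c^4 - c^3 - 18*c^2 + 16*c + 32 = (c + 1)*(c^3 - 2*c^2 - 16*c + 32) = (c - 2)*(c + 1)*(c^2 - 16) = (c - 2)*(c + 1)*(c + 4)*(c - 4)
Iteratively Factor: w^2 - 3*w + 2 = (w - 1)*(w - 2)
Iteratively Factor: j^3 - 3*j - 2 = (j + 1)*(j^2 - j - 2) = (j + 1)^2*(j - 2)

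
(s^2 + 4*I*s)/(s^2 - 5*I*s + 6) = s*(s + 4*I)/(s^2 - 5*I*s + 6)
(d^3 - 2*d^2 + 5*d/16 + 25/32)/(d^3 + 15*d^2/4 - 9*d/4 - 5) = (8*d^2 - 6*d - 5)/(8*(d^2 + 5*d + 4))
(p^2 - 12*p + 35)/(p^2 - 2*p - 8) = (-p^2 + 12*p - 35)/(-p^2 + 2*p + 8)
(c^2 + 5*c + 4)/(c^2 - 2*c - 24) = (c + 1)/(c - 6)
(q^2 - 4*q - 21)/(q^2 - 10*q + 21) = (q + 3)/(q - 3)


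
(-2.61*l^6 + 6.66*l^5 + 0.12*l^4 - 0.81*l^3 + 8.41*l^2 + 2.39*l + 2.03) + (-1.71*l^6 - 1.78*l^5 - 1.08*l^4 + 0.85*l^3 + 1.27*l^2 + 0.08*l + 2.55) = -4.32*l^6 + 4.88*l^5 - 0.96*l^4 + 0.0399999999999999*l^3 + 9.68*l^2 + 2.47*l + 4.58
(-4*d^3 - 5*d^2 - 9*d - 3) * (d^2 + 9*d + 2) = -4*d^5 - 41*d^4 - 62*d^3 - 94*d^2 - 45*d - 6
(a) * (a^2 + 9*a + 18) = a^3 + 9*a^2 + 18*a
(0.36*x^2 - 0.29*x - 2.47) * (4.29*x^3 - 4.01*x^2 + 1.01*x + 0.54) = 1.5444*x^5 - 2.6877*x^4 - 9.0698*x^3 + 9.8062*x^2 - 2.6513*x - 1.3338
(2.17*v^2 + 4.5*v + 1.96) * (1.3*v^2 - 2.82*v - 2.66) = 2.821*v^4 - 0.269399999999999*v^3 - 15.9142*v^2 - 17.4972*v - 5.2136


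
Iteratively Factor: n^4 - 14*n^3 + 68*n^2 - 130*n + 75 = (n - 3)*(n^3 - 11*n^2 + 35*n - 25) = (n - 5)*(n - 3)*(n^2 - 6*n + 5) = (n - 5)*(n - 3)*(n - 1)*(n - 5)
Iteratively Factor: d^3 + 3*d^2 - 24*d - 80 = (d - 5)*(d^2 + 8*d + 16) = (d - 5)*(d + 4)*(d + 4)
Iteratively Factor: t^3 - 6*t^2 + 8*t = (t - 2)*(t^2 - 4*t) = (t - 4)*(t - 2)*(t)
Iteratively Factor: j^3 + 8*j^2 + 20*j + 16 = (j + 2)*(j^2 + 6*j + 8) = (j + 2)*(j + 4)*(j + 2)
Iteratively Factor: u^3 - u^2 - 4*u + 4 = (u - 2)*(u^2 + u - 2) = (u - 2)*(u + 2)*(u - 1)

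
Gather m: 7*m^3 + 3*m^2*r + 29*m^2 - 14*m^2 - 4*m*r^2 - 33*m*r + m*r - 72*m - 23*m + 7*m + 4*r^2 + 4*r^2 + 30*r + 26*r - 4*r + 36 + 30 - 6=7*m^3 + m^2*(3*r + 15) + m*(-4*r^2 - 32*r - 88) + 8*r^2 + 52*r + 60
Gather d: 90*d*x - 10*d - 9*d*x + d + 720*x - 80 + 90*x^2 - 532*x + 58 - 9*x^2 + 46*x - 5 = d*(81*x - 9) + 81*x^2 + 234*x - 27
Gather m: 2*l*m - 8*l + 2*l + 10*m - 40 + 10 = -6*l + m*(2*l + 10) - 30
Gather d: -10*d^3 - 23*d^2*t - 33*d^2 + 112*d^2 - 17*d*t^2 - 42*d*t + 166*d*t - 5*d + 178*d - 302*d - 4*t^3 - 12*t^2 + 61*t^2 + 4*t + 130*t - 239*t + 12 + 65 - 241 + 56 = -10*d^3 + d^2*(79 - 23*t) + d*(-17*t^2 + 124*t - 129) - 4*t^3 + 49*t^2 - 105*t - 108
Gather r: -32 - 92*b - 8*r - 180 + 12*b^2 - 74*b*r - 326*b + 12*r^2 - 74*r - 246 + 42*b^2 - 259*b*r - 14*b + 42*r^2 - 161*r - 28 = 54*b^2 - 432*b + 54*r^2 + r*(-333*b - 243) - 486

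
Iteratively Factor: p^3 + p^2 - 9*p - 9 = (p - 3)*(p^2 + 4*p + 3) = (p - 3)*(p + 3)*(p + 1)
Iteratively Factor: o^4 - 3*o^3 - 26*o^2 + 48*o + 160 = (o - 5)*(o^3 + 2*o^2 - 16*o - 32) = (o - 5)*(o - 4)*(o^2 + 6*o + 8) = (o - 5)*(o - 4)*(o + 2)*(o + 4)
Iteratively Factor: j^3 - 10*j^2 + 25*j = (j - 5)*(j^2 - 5*j) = j*(j - 5)*(j - 5)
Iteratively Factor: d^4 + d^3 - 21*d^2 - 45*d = (d + 3)*(d^3 - 2*d^2 - 15*d) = (d + 3)^2*(d^2 - 5*d) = (d - 5)*(d + 3)^2*(d)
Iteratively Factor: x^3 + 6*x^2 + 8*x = (x + 2)*(x^2 + 4*x) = x*(x + 2)*(x + 4)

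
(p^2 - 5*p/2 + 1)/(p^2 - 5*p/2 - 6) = (-2*p^2 + 5*p - 2)/(-2*p^2 + 5*p + 12)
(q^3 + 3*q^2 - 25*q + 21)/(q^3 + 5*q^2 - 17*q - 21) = (q - 1)/(q + 1)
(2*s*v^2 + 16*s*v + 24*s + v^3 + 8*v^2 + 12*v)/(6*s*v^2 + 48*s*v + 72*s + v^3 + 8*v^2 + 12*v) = (2*s + v)/(6*s + v)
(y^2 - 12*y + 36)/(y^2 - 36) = (y - 6)/(y + 6)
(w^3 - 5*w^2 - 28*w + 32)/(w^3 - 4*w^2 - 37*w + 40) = (w + 4)/(w + 5)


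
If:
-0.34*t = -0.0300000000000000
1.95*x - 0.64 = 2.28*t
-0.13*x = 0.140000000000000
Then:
No Solution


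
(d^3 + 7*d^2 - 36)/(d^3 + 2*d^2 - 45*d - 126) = (d - 2)/(d - 7)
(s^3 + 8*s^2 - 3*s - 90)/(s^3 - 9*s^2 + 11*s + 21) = (s^2 + 11*s + 30)/(s^2 - 6*s - 7)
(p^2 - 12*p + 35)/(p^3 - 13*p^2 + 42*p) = (p - 5)/(p*(p - 6))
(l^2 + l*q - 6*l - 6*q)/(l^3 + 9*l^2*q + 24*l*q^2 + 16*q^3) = (l - 6)/(l^2 + 8*l*q + 16*q^2)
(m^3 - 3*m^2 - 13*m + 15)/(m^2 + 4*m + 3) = (m^2 - 6*m + 5)/(m + 1)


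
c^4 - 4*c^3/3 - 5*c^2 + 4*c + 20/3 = (c - 2)^2*(c + 1)*(c + 5/3)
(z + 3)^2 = z^2 + 6*z + 9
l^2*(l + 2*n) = l^3 + 2*l^2*n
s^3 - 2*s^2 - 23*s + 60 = (s - 4)*(s - 3)*(s + 5)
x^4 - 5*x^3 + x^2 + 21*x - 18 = (x - 3)^2*(x - 1)*(x + 2)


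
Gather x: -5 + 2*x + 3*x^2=3*x^2 + 2*x - 5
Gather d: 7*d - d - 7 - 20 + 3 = 6*d - 24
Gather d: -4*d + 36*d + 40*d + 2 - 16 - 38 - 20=72*d - 72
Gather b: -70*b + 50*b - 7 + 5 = -20*b - 2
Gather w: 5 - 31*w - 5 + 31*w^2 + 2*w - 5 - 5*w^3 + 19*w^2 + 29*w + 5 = -5*w^3 + 50*w^2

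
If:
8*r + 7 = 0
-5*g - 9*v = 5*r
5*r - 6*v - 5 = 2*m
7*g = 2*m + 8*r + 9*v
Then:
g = -179/104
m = -1875/208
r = -7/8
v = 75/52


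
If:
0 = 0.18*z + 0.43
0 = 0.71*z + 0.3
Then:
No Solution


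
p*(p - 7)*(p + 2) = p^3 - 5*p^2 - 14*p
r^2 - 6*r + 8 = (r - 4)*(r - 2)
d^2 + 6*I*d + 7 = (d - I)*(d + 7*I)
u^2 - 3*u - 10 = (u - 5)*(u + 2)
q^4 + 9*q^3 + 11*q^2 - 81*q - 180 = (q - 3)*(q + 3)*(q + 4)*(q + 5)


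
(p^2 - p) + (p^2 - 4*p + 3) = 2*p^2 - 5*p + 3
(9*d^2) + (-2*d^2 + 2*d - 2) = 7*d^2 + 2*d - 2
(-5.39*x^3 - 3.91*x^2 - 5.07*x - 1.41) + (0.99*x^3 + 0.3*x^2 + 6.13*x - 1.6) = -4.4*x^3 - 3.61*x^2 + 1.06*x - 3.01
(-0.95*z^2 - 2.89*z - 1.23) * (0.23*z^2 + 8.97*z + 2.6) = -0.2185*z^4 - 9.1862*z^3 - 28.6762*z^2 - 18.5471*z - 3.198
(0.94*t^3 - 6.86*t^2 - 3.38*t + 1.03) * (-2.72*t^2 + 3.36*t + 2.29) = -2.5568*t^5 + 21.8176*t^4 - 11.7034*t^3 - 29.8678*t^2 - 4.2794*t + 2.3587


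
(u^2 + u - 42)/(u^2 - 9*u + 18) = (u + 7)/(u - 3)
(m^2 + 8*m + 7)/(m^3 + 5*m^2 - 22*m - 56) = (m + 1)/(m^2 - 2*m - 8)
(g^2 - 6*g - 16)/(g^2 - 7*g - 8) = (g + 2)/(g + 1)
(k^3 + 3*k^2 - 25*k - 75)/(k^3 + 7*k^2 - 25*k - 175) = (k + 3)/(k + 7)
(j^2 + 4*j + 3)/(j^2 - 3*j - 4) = (j + 3)/(j - 4)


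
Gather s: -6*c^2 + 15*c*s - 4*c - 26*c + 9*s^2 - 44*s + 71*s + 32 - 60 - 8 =-6*c^2 - 30*c + 9*s^2 + s*(15*c + 27) - 36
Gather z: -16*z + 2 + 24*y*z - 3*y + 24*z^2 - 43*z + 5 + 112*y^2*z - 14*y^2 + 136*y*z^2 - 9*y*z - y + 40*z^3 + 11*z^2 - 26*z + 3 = -14*y^2 - 4*y + 40*z^3 + z^2*(136*y + 35) + z*(112*y^2 + 15*y - 85) + 10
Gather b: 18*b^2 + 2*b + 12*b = 18*b^2 + 14*b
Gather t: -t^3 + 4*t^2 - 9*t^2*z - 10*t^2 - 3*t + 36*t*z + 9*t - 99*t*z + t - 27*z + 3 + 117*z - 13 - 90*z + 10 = -t^3 + t^2*(-9*z - 6) + t*(7 - 63*z)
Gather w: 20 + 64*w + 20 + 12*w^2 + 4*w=12*w^2 + 68*w + 40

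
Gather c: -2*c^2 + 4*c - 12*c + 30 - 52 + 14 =-2*c^2 - 8*c - 8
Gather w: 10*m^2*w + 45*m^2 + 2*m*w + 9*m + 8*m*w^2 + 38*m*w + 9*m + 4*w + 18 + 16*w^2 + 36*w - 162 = 45*m^2 + 18*m + w^2*(8*m + 16) + w*(10*m^2 + 40*m + 40) - 144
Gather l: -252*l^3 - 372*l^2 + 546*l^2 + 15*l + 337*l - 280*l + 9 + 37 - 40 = -252*l^3 + 174*l^2 + 72*l + 6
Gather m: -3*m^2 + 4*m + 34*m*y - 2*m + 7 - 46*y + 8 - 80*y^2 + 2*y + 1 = -3*m^2 + m*(34*y + 2) - 80*y^2 - 44*y + 16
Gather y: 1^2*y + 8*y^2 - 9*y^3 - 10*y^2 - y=-9*y^3 - 2*y^2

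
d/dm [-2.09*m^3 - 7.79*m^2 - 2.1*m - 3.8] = -6.27*m^2 - 15.58*m - 2.1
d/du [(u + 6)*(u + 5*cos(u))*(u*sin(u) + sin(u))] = -(u + 1)*(u + 6)*(5*sin(u) - 1)*sin(u) + (u + 1)*(u + 5*cos(u))*sin(u) + (u + 6)*(u + 5*cos(u))*(u*cos(u) + sqrt(2)*sin(u + pi/4))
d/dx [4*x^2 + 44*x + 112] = 8*x + 44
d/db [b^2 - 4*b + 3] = 2*b - 4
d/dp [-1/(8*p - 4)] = 1/(2*(2*p - 1)^2)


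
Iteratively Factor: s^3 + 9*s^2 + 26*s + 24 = (s + 4)*(s^2 + 5*s + 6) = (s + 3)*(s + 4)*(s + 2)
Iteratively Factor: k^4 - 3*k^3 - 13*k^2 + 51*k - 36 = (k - 3)*(k^3 - 13*k + 12) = (k - 3)^2*(k^2 + 3*k - 4) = (k - 3)^2*(k + 4)*(k - 1)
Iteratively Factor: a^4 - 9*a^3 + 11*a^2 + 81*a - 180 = (a - 4)*(a^3 - 5*a^2 - 9*a + 45) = (a - 4)*(a + 3)*(a^2 - 8*a + 15) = (a - 4)*(a - 3)*(a + 3)*(a - 5)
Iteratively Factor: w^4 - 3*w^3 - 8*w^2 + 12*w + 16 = (w - 2)*(w^3 - w^2 - 10*w - 8) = (w - 4)*(w - 2)*(w^2 + 3*w + 2) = (w - 4)*(w - 2)*(w + 2)*(w + 1)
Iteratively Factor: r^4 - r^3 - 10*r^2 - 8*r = (r - 4)*(r^3 + 3*r^2 + 2*r) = (r - 4)*(r + 2)*(r^2 + r) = r*(r - 4)*(r + 2)*(r + 1)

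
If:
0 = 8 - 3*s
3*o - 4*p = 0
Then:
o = 4*p/3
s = 8/3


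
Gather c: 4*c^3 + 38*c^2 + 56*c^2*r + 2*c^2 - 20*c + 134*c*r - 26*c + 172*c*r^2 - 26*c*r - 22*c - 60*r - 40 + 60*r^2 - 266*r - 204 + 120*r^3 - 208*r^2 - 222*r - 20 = 4*c^3 + c^2*(56*r + 40) + c*(172*r^2 + 108*r - 68) + 120*r^3 - 148*r^2 - 548*r - 264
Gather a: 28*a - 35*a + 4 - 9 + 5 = -7*a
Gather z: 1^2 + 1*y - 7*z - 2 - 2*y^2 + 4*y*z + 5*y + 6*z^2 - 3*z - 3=-2*y^2 + 6*y + 6*z^2 + z*(4*y - 10) - 4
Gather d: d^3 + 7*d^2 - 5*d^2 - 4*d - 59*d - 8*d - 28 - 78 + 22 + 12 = d^3 + 2*d^2 - 71*d - 72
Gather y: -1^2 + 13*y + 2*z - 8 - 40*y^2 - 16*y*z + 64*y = -40*y^2 + y*(77 - 16*z) + 2*z - 9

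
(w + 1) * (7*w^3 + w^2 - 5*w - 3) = 7*w^4 + 8*w^3 - 4*w^2 - 8*w - 3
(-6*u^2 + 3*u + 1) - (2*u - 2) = -6*u^2 + u + 3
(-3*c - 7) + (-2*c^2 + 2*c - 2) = -2*c^2 - c - 9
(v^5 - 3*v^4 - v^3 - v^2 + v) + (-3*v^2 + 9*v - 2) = v^5 - 3*v^4 - v^3 - 4*v^2 + 10*v - 2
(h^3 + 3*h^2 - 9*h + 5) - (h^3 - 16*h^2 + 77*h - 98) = 19*h^2 - 86*h + 103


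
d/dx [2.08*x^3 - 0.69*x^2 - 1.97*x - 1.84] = 6.24*x^2 - 1.38*x - 1.97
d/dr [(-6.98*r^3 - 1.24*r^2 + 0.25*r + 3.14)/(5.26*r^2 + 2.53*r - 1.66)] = (-36.7148*r^4 - 35.3188*r^3 + 30.3082*r^2 - 28.916*r - 8.3592)/(27.6676*r^4 + 26.6156*r^3 - 11.0623*r^2 - 8.3996*r + 2.7556)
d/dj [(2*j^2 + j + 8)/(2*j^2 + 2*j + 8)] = (j^2 - 4)/(2*(j^4 + 2*j^3 + 9*j^2 + 8*j + 16))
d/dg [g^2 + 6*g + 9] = 2*g + 6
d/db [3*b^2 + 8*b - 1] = 6*b + 8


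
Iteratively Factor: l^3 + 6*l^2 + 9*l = (l + 3)*(l^2 + 3*l) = (l + 3)^2*(l)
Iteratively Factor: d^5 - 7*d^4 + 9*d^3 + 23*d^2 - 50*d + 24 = (d - 4)*(d^4 - 3*d^3 - 3*d^2 + 11*d - 6) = (d - 4)*(d - 1)*(d^3 - 2*d^2 - 5*d + 6) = (d - 4)*(d - 1)*(d + 2)*(d^2 - 4*d + 3) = (d - 4)*(d - 3)*(d - 1)*(d + 2)*(d - 1)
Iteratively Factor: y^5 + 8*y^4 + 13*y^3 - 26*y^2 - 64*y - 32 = (y - 2)*(y^4 + 10*y^3 + 33*y^2 + 40*y + 16) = (y - 2)*(y + 4)*(y^3 + 6*y^2 + 9*y + 4) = (y - 2)*(y + 4)^2*(y^2 + 2*y + 1) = (y - 2)*(y + 1)*(y + 4)^2*(y + 1)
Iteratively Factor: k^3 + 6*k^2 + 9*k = (k + 3)*(k^2 + 3*k) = (k + 3)^2*(k)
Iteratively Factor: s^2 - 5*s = (s)*(s - 5)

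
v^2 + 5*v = v*(v + 5)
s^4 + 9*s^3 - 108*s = s*(s - 3)*(s + 6)^2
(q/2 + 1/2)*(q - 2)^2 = q^3/2 - 3*q^2/2 + 2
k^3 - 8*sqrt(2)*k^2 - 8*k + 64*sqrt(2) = (k - 8*sqrt(2))*(k - 2*sqrt(2))*(k + 2*sqrt(2))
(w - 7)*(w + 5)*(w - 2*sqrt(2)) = w^3 - 2*sqrt(2)*w^2 - 2*w^2 - 35*w + 4*sqrt(2)*w + 70*sqrt(2)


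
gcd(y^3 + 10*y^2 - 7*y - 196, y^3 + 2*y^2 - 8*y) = 1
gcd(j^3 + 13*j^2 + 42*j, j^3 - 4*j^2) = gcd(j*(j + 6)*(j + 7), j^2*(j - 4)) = j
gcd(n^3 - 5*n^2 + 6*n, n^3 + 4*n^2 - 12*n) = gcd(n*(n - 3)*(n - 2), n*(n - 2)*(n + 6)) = n^2 - 2*n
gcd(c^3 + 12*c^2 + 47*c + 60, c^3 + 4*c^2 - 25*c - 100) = c^2 + 9*c + 20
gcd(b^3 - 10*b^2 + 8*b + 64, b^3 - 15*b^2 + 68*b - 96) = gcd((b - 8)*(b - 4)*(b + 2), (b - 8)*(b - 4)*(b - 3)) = b^2 - 12*b + 32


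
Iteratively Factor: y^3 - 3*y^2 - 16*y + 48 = (y + 4)*(y^2 - 7*y + 12) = (y - 4)*(y + 4)*(y - 3)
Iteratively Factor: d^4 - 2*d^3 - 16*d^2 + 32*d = (d - 2)*(d^3 - 16*d) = (d - 2)*(d + 4)*(d^2 - 4*d) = d*(d - 2)*(d + 4)*(d - 4)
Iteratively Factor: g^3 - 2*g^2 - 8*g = (g + 2)*(g^2 - 4*g) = (g - 4)*(g + 2)*(g)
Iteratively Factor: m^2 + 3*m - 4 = (m + 4)*(m - 1)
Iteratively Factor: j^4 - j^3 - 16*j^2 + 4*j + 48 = (j - 2)*(j^3 + j^2 - 14*j - 24) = (j - 2)*(j + 2)*(j^2 - j - 12) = (j - 2)*(j + 2)*(j + 3)*(j - 4)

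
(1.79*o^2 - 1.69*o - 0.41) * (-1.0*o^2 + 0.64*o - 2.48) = -1.79*o^4 + 2.8356*o^3 - 5.1108*o^2 + 3.9288*o + 1.0168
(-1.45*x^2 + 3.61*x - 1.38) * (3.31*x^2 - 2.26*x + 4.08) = -4.7995*x^4 + 15.2261*x^3 - 18.6424*x^2 + 17.8476*x - 5.6304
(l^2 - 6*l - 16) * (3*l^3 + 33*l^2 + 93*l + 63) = 3*l^5 + 15*l^4 - 153*l^3 - 1023*l^2 - 1866*l - 1008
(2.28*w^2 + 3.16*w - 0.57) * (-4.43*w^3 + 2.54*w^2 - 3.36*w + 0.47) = -10.1004*w^5 - 8.2076*w^4 + 2.8907*w^3 - 10.9938*w^2 + 3.4004*w - 0.2679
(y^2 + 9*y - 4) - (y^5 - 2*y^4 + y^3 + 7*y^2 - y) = -y^5 + 2*y^4 - y^3 - 6*y^2 + 10*y - 4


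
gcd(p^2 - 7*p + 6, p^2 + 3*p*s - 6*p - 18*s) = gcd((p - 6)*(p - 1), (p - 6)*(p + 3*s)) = p - 6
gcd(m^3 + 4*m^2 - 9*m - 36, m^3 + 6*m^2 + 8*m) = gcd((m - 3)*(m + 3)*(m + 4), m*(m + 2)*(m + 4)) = m + 4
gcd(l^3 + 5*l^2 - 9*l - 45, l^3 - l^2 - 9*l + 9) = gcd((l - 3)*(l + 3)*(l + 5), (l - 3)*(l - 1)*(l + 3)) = l^2 - 9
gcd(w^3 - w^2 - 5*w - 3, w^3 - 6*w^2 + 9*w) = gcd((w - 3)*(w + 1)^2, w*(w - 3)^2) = w - 3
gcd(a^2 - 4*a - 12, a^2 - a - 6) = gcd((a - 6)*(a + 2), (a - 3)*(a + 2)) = a + 2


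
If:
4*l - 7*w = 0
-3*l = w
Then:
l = 0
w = 0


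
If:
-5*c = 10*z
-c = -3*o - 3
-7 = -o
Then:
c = 24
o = 7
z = -12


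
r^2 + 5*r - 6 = (r - 1)*(r + 6)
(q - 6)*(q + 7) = q^2 + q - 42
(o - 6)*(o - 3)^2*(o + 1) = o^4 - 11*o^3 + 33*o^2 - 9*o - 54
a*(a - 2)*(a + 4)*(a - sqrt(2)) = a^4 - sqrt(2)*a^3 + 2*a^3 - 8*a^2 - 2*sqrt(2)*a^2 + 8*sqrt(2)*a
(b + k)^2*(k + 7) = b^2*k + 7*b^2 + 2*b*k^2 + 14*b*k + k^3 + 7*k^2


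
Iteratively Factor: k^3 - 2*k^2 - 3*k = (k)*(k^2 - 2*k - 3) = k*(k - 3)*(k + 1)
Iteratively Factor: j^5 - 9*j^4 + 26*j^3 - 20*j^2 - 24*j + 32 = (j - 2)*(j^4 - 7*j^3 + 12*j^2 + 4*j - 16) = (j - 2)*(j + 1)*(j^3 - 8*j^2 + 20*j - 16) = (j - 2)^2*(j + 1)*(j^2 - 6*j + 8) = (j - 4)*(j - 2)^2*(j + 1)*(j - 2)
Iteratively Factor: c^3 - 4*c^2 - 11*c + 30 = (c + 3)*(c^2 - 7*c + 10) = (c - 5)*(c + 3)*(c - 2)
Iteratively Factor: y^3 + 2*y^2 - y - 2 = (y + 2)*(y^2 - 1) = (y + 1)*(y + 2)*(y - 1)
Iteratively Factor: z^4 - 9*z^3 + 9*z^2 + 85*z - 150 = (z - 2)*(z^3 - 7*z^2 - 5*z + 75) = (z - 5)*(z - 2)*(z^2 - 2*z - 15) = (z - 5)^2*(z - 2)*(z + 3)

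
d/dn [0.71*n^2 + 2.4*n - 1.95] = 1.42*n + 2.4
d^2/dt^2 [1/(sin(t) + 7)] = (7*sin(t) + cos(t)^2 + 1)/(sin(t) + 7)^3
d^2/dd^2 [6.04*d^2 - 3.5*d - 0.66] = 12.0800000000000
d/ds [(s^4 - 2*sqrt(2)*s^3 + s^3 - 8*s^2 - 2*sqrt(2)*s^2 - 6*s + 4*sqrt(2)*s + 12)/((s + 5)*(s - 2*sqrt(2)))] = 2*(s^5 - 4*sqrt(2)*s^4 + 8*s^4 - 32*sqrt(2)*s^3 + 13*s^3 - 14*sqrt(2)*s^2 + 47*s^2 + 28*s + 80*sqrt(2)*s - 70 + 42*sqrt(2))/(s^4 - 4*sqrt(2)*s^3 + 10*s^3 - 40*sqrt(2)*s^2 + 33*s^2 - 100*sqrt(2)*s + 80*s + 200)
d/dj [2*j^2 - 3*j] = 4*j - 3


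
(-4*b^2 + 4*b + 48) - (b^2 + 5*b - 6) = -5*b^2 - b + 54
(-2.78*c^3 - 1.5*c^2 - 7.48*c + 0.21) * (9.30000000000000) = -25.854*c^3 - 13.95*c^2 - 69.564*c + 1.953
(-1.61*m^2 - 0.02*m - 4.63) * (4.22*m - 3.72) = -6.7942*m^3 + 5.9048*m^2 - 19.4642*m + 17.2236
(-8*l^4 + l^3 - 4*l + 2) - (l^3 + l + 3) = -8*l^4 - 5*l - 1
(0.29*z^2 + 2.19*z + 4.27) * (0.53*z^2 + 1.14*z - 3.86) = 0.1537*z^4 + 1.4913*z^3 + 3.6403*z^2 - 3.5856*z - 16.4822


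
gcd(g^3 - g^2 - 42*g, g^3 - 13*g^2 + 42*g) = g^2 - 7*g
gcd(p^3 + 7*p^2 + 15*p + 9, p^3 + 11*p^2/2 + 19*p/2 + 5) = p + 1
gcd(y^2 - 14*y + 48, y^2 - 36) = y - 6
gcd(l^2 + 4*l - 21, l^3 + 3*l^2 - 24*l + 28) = l + 7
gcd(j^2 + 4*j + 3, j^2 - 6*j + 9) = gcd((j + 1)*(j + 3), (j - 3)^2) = 1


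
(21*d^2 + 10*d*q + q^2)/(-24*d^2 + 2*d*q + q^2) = (21*d^2 + 10*d*q + q^2)/(-24*d^2 + 2*d*q + q^2)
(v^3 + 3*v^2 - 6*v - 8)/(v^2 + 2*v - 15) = (v^3 + 3*v^2 - 6*v - 8)/(v^2 + 2*v - 15)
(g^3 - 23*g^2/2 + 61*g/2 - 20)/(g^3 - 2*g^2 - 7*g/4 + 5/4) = 2*(g^2 - 9*g + 8)/(2*g^2 + g - 1)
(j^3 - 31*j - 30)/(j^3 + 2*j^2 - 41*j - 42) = (j + 5)/(j + 7)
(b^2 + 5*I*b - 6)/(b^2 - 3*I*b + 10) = (b + 3*I)/(b - 5*I)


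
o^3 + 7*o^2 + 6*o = o*(o + 1)*(o + 6)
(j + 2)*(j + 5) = j^2 + 7*j + 10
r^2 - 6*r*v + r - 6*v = (r + 1)*(r - 6*v)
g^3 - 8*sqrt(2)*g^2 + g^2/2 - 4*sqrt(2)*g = g*(g + 1/2)*(g - 8*sqrt(2))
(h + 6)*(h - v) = h^2 - h*v + 6*h - 6*v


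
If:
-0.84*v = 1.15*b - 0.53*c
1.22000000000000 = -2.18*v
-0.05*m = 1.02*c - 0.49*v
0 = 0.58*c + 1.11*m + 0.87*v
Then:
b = 0.27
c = -0.30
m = 0.59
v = -0.56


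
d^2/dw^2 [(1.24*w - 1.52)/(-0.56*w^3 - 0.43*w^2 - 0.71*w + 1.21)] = (-2.333184*w^5 + 3.928512*w^4 + 6.383752*w^3 - 4.770288*w^2 + 5.093016*w + 0.983608)/(0.175616*w^9 + 0.404544*w^8 + 0.9786*w^7 - 0.033053*w^6 - 0.507483*w^5 - 2.907474*w^4 + 0.601121*w^3 + 0.0588059999999999*w^2 + 3.118533*w - 1.771561)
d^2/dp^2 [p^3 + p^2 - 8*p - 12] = 6*p + 2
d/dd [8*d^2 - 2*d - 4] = 16*d - 2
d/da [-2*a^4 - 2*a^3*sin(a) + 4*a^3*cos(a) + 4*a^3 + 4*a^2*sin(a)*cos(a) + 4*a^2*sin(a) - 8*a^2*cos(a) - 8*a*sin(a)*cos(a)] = -4*a^3*sin(a) - 2*a^3*cos(a) - 8*a^3 + 2*a^2*sin(a) + 16*a^2*cos(a) + 4*a^2*cos(2*a) + 12*a^2 + 8*a*sin(a) + 4*a*sin(2*a) - 16*a*cos(a) - 8*a*cos(2*a) - 4*sin(2*a)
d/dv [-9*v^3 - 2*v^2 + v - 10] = -27*v^2 - 4*v + 1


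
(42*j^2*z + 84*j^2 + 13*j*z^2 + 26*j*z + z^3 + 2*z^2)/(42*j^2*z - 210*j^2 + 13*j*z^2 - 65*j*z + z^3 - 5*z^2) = (z + 2)/(z - 5)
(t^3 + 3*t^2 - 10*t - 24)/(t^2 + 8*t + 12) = (t^2 + t - 12)/(t + 6)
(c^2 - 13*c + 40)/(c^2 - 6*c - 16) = (c - 5)/(c + 2)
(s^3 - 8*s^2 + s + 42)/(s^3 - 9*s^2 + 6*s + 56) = (s - 3)/(s - 4)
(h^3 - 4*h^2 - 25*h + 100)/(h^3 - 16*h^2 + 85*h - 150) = (h^2 + h - 20)/(h^2 - 11*h + 30)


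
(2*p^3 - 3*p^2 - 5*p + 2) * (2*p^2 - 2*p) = 4*p^5 - 10*p^4 - 4*p^3 + 14*p^2 - 4*p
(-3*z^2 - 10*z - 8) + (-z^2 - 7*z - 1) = -4*z^2 - 17*z - 9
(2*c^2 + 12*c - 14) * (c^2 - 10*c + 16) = 2*c^4 - 8*c^3 - 102*c^2 + 332*c - 224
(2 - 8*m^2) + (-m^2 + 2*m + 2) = -9*m^2 + 2*m + 4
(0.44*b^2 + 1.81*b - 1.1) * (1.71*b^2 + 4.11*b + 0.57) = 0.7524*b^4 + 4.9035*b^3 + 5.8089*b^2 - 3.4893*b - 0.627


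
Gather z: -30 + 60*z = 60*z - 30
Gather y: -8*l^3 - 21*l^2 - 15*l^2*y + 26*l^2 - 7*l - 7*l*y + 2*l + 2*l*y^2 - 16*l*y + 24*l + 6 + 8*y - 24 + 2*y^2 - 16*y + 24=-8*l^3 + 5*l^2 + 19*l + y^2*(2*l + 2) + y*(-15*l^2 - 23*l - 8) + 6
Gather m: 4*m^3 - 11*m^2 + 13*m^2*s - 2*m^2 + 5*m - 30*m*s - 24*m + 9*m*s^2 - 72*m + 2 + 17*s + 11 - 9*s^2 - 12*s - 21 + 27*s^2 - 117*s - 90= 4*m^3 + m^2*(13*s - 13) + m*(9*s^2 - 30*s - 91) + 18*s^2 - 112*s - 98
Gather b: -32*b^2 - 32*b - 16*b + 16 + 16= -32*b^2 - 48*b + 32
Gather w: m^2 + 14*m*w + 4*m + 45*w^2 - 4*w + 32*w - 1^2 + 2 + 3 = m^2 + 4*m + 45*w^2 + w*(14*m + 28) + 4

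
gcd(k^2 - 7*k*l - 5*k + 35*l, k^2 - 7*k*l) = k - 7*l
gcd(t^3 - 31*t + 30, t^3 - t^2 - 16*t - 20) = t - 5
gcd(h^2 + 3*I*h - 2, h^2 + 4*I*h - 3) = h + I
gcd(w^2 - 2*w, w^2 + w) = w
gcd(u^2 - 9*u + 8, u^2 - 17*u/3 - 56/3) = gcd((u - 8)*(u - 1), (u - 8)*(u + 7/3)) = u - 8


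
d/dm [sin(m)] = cos(m)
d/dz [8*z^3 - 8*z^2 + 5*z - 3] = 24*z^2 - 16*z + 5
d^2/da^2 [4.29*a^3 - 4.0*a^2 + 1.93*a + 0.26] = 25.74*a - 8.0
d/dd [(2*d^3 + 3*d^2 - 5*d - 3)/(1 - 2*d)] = (-8*d^3 + 6*d - 11)/(4*d^2 - 4*d + 1)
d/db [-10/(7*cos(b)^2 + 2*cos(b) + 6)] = -20*(7*cos(b) + 1)*sin(b)/(7*cos(b)^2 + 2*cos(b) + 6)^2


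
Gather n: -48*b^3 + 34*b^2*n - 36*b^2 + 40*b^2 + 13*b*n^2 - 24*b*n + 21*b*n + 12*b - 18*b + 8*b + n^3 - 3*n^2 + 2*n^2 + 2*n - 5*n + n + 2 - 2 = -48*b^3 + 4*b^2 + 2*b + n^3 + n^2*(13*b - 1) + n*(34*b^2 - 3*b - 2)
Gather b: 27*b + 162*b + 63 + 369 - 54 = 189*b + 378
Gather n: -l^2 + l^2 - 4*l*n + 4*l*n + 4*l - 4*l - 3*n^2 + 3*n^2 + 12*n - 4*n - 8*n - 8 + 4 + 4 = 0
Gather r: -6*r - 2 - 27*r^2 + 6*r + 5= 3 - 27*r^2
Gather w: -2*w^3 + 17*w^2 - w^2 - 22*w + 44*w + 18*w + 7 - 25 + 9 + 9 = -2*w^3 + 16*w^2 + 40*w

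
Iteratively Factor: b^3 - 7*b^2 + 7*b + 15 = (b + 1)*(b^2 - 8*b + 15) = (b - 5)*(b + 1)*(b - 3)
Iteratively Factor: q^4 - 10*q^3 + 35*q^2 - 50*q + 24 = (q - 3)*(q^3 - 7*q^2 + 14*q - 8) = (q - 4)*(q - 3)*(q^2 - 3*q + 2) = (q - 4)*(q - 3)*(q - 2)*(q - 1)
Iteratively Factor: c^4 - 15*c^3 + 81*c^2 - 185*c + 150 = (c - 3)*(c^3 - 12*c^2 + 45*c - 50) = (c - 5)*(c - 3)*(c^2 - 7*c + 10) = (c - 5)^2*(c - 3)*(c - 2)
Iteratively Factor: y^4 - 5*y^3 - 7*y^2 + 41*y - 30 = (y - 5)*(y^3 - 7*y + 6) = (y - 5)*(y - 1)*(y^2 + y - 6) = (y - 5)*(y - 1)*(y + 3)*(y - 2)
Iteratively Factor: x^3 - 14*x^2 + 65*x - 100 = (x - 4)*(x^2 - 10*x + 25) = (x - 5)*(x - 4)*(x - 5)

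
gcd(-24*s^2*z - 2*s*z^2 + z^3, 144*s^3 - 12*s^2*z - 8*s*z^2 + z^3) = -24*s^2 - 2*s*z + z^2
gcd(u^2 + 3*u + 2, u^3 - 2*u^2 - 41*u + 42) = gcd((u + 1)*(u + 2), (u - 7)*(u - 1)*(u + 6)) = 1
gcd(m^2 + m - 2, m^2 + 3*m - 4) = m - 1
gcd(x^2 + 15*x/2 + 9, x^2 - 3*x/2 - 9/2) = x + 3/2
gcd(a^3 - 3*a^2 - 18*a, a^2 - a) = a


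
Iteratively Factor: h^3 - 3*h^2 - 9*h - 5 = (h + 1)*(h^2 - 4*h - 5) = (h + 1)^2*(h - 5)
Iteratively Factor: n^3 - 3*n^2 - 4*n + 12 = (n - 3)*(n^2 - 4) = (n - 3)*(n - 2)*(n + 2)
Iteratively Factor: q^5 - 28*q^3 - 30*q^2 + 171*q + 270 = (q - 3)*(q^4 + 3*q^3 - 19*q^2 - 87*q - 90) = (q - 5)*(q - 3)*(q^3 + 8*q^2 + 21*q + 18) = (q - 5)*(q - 3)*(q + 3)*(q^2 + 5*q + 6) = (q - 5)*(q - 3)*(q + 3)^2*(q + 2)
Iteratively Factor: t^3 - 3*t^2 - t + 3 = (t - 3)*(t^2 - 1) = (t - 3)*(t + 1)*(t - 1)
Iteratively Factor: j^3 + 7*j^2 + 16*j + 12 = (j + 2)*(j^2 + 5*j + 6) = (j + 2)*(j + 3)*(j + 2)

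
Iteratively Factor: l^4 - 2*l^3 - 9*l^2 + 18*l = (l - 2)*(l^3 - 9*l) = l*(l - 2)*(l^2 - 9) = l*(l - 3)*(l - 2)*(l + 3)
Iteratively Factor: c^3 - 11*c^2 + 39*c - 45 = (c - 3)*(c^2 - 8*c + 15) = (c - 5)*(c - 3)*(c - 3)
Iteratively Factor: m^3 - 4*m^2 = (m)*(m^2 - 4*m) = m*(m - 4)*(m)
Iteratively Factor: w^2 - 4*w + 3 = (w - 1)*(w - 3)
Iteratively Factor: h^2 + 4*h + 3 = (h + 1)*(h + 3)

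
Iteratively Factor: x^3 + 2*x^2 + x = (x + 1)*(x^2 + x) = x*(x + 1)*(x + 1)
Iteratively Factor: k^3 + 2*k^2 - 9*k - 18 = (k + 3)*(k^2 - k - 6) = (k - 3)*(k + 3)*(k + 2)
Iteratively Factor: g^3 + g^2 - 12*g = (g - 3)*(g^2 + 4*g) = (g - 3)*(g + 4)*(g)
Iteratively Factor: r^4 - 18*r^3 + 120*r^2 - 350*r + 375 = (r - 5)*(r^3 - 13*r^2 + 55*r - 75) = (r - 5)^2*(r^2 - 8*r + 15) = (r - 5)^2*(r - 3)*(r - 5)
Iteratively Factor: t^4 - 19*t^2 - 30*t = (t - 5)*(t^3 + 5*t^2 + 6*t) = (t - 5)*(t + 3)*(t^2 + 2*t) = t*(t - 5)*(t + 3)*(t + 2)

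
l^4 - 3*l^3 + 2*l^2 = l^2*(l - 2)*(l - 1)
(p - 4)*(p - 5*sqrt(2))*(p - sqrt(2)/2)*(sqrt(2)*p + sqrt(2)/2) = sqrt(2)*p^4 - 11*p^3 - 7*sqrt(2)*p^3/2 + 3*sqrt(2)*p^2 + 77*p^2/2 - 35*sqrt(2)*p/2 + 22*p - 10*sqrt(2)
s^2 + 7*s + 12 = (s + 3)*(s + 4)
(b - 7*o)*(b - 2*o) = b^2 - 9*b*o + 14*o^2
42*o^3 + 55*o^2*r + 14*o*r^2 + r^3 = (o + r)*(6*o + r)*(7*o + r)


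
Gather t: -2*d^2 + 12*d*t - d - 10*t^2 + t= -2*d^2 - d - 10*t^2 + t*(12*d + 1)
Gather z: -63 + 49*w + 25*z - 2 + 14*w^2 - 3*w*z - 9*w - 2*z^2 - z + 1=14*w^2 + 40*w - 2*z^2 + z*(24 - 3*w) - 64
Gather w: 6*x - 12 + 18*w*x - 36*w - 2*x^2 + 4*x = w*(18*x - 36) - 2*x^2 + 10*x - 12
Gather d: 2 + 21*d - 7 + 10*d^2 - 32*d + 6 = 10*d^2 - 11*d + 1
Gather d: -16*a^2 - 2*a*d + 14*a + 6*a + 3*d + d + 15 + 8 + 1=-16*a^2 + 20*a + d*(4 - 2*a) + 24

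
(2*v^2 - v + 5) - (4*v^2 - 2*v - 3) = -2*v^2 + v + 8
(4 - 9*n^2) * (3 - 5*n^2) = 45*n^4 - 47*n^2 + 12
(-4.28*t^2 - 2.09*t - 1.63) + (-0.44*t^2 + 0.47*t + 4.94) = -4.72*t^2 - 1.62*t + 3.31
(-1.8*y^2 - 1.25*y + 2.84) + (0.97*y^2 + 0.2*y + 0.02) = -0.83*y^2 - 1.05*y + 2.86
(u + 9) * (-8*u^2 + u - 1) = -8*u^3 - 71*u^2 + 8*u - 9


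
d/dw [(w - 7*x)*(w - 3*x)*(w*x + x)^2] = x^2*(w + 1)*((w + 1)*(w - 7*x) + (w + 1)*(w - 3*x) + 2*(w - 7*x)*(w - 3*x))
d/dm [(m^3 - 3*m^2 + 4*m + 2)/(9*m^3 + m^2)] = 2*(14*m^3 - 36*m^2 - 29*m - 2)/(m^3*(81*m^2 + 18*m + 1))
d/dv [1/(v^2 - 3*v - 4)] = (3 - 2*v)/(-v^2 + 3*v + 4)^2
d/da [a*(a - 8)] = 2*a - 8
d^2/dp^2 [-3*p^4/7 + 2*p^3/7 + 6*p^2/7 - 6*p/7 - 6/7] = -36*p^2/7 + 12*p/7 + 12/7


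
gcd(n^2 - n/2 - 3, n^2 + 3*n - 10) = n - 2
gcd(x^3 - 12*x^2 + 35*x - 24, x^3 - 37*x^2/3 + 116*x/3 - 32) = x^2 - 11*x + 24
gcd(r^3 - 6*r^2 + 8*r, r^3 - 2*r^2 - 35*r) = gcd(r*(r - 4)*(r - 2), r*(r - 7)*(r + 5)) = r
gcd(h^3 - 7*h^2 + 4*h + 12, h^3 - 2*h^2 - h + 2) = h^2 - h - 2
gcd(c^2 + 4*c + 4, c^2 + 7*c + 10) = c + 2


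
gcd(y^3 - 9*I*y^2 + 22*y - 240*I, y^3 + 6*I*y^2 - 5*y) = y + 5*I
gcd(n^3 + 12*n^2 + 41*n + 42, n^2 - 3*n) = 1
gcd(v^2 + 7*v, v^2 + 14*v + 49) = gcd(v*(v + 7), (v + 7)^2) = v + 7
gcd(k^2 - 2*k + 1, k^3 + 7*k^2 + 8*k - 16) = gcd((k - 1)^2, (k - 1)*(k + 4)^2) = k - 1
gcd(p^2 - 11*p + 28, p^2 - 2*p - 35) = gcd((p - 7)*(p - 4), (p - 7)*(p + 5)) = p - 7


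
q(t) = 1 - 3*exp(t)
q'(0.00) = -3.00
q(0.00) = -2.00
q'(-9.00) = 0.00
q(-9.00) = 1.00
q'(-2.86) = -0.17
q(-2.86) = 0.83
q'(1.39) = -12.04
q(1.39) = -11.04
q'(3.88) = -145.27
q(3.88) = -144.27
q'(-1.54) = -0.64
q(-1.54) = 0.36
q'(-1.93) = -0.44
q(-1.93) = 0.56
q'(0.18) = -3.59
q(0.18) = -2.59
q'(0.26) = -3.89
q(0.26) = -2.89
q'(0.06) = -3.19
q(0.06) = -2.19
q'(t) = -3*exp(t)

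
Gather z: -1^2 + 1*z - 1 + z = 2*z - 2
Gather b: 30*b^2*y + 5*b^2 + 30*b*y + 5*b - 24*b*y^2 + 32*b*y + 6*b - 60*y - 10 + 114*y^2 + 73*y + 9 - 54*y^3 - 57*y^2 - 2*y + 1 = b^2*(30*y + 5) + b*(-24*y^2 + 62*y + 11) - 54*y^3 + 57*y^2 + 11*y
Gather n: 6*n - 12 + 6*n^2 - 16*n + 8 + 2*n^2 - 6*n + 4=8*n^2 - 16*n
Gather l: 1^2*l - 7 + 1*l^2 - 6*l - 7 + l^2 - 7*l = 2*l^2 - 12*l - 14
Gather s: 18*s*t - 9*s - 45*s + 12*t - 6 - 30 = s*(18*t - 54) + 12*t - 36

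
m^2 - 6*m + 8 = (m - 4)*(m - 2)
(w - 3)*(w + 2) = w^2 - w - 6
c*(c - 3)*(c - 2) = c^3 - 5*c^2 + 6*c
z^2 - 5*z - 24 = (z - 8)*(z + 3)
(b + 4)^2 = b^2 + 8*b + 16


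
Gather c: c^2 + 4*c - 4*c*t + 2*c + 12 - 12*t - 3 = c^2 + c*(6 - 4*t) - 12*t + 9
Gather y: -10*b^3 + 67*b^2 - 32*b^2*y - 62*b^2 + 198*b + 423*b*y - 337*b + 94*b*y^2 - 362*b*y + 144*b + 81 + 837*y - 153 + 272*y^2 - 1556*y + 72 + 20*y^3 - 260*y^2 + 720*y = -10*b^3 + 5*b^2 + 5*b + 20*y^3 + y^2*(94*b + 12) + y*(-32*b^2 + 61*b + 1)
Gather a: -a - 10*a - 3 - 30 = -11*a - 33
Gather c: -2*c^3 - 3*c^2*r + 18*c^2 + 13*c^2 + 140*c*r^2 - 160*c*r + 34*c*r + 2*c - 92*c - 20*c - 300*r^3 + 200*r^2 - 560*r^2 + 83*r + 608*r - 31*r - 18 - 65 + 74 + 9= -2*c^3 + c^2*(31 - 3*r) + c*(140*r^2 - 126*r - 110) - 300*r^3 - 360*r^2 + 660*r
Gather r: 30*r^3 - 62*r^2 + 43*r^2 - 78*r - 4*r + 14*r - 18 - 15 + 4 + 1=30*r^3 - 19*r^2 - 68*r - 28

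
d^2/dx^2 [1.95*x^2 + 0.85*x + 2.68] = 3.90000000000000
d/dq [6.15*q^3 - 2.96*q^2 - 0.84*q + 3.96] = 18.45*q^2 - 5.92*q - 0.84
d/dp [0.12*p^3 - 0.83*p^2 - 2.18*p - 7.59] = 0.36*p^2 - 1.66*p - 2.18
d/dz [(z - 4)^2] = 2*z - 8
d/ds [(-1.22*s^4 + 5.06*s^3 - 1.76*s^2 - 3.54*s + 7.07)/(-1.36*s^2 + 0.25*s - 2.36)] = (3.3184*s^5 - 7.7966*s^4 + 14.0468*s^3 - 41.0792*s^2 + 27.5376*s + 6.5869)/(1.8496*s^4 - 0.68*s^3 + 6.4817*s^2 - 1.18*s + 5.5696)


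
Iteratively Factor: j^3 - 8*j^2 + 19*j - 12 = (j - 1)*(j^2 - 7*j + 12) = (j - 4)*(j - 1)*(j - 3)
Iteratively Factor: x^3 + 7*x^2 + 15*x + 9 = (x + 3)*(x^2 + 4*x + 3) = (x + 1)*(x + 3)*(x + 3)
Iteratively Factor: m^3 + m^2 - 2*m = (m - 1)*(m^2 + 2*m) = m*(m - 1)*(m + 2)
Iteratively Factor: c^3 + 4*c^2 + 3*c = (c + 1)*(c^2 + 3*c) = c*(c + 1)*(c + 3)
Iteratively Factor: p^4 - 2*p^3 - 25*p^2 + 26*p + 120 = (p + 4)*(p^3 - 6*p^2 - p + 30) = (p + 2)*(p + 4)*(p^2 - 8*p + 15) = (p - 3)*(p + 2)*(p + 4)*(p - 5)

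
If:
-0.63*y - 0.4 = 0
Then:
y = -0.63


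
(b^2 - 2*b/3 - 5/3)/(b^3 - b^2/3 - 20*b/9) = 3*(b + 1)/(b*(3*b + 4))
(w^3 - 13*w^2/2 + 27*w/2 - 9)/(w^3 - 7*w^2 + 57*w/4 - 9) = 2*(w^2 - 5*w + 6)/(2*w^2 - 11*w + 12)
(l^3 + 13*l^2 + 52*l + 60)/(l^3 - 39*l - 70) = (l + 6)/(l - 7)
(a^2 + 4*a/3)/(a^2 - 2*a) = (a + 4/3)/(a - 2)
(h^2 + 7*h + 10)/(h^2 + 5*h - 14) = (h^2 + 7*h + 10)/(h^2 + 5*h - 14)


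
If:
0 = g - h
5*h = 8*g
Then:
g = 0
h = 0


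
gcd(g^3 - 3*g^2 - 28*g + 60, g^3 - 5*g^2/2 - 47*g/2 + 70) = g + 5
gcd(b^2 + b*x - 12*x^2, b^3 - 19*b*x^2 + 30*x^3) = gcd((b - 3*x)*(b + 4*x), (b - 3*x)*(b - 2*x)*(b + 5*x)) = -b + 3*x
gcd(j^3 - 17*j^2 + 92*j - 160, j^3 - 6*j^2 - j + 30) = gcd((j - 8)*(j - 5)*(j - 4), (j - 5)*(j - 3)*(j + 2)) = j - 5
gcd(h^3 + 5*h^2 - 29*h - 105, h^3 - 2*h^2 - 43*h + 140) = h^2 + 2*h - 35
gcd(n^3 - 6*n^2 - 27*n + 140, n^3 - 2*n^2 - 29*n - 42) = n - 7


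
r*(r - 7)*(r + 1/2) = r^3 - 13*r^2/2 - 7*r/2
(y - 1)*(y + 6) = y^2 + 5*y - 6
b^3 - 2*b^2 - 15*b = b*(b - 5)*(b + 3)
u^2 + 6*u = u*(u + 6)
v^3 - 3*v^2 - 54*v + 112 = (v - 8)*(v - 2)*(v + 7)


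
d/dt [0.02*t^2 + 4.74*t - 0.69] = 0.04*t + 4.74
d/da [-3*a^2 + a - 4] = 1 - 6*a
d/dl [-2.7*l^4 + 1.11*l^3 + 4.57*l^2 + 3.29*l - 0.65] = -10.8*l^3 + 3.33*l^2 + 9.14*l + 3.29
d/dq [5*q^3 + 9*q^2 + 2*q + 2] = 15*q^2 + 18*q + 2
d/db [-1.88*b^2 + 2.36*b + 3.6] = 2.36 - 3.76*b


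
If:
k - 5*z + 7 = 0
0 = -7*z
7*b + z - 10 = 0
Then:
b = 10/7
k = -7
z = 0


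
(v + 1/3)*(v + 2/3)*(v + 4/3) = v^3 + 7*v^2/3 + 14*v/9 + 8/27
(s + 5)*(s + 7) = s^2 + 12*s + 35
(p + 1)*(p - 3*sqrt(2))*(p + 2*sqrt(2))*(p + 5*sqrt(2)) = p^4 + p^3 + 4*sqrt(2)*p^3 - 22*p^2 + 4*sqrt(2)*p^2 - 60*sqrt(2)*p - 22*p - 60*sqrt(2)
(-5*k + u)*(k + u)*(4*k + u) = -20*k^3 - 21*k^2*u + u^3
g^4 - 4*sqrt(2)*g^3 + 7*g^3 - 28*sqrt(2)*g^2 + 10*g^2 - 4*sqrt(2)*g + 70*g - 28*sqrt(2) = (g + 7)*(g - 2*sqrt(2))*(g - sqrt(2))^2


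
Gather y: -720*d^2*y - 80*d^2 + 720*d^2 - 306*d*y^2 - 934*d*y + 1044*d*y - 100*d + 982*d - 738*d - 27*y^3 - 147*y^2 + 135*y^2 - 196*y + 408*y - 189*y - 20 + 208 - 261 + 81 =640*d^2 + 144*d - 27*y^3 + y^2*(-306*d - 12) + y*(-720*d^2 + 110*d + 23) + 8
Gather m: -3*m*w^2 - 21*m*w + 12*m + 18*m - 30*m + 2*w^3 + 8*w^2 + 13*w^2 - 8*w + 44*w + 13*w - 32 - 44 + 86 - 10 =m*(-3*w^2 - 21*w) + 2*w^3 + 21*w^2 + 49*w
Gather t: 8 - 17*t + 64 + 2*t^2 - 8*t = 2*t^2 - 25*t + 72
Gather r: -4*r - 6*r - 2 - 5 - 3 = -10*r - 10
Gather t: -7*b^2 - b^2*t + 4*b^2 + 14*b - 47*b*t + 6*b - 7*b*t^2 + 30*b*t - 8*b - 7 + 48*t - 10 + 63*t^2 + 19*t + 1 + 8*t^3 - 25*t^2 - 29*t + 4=-3*b^2 + 12*b + 8*t^3 + t^2*(38 - 7*b) + t*(-b^2 - 17*b + 38) - 12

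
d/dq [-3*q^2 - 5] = -6*q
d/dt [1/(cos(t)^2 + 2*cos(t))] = 2*(sin(t)/cos(t)^2 + tan(t))/(cos(t) + 2)^2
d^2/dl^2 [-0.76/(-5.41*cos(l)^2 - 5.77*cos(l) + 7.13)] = (-88.975024*(1 - cos(l)^2)^2 - 71.171796*cos(l)^3 - 187.052948*cos(l)^2 + 111.077116*cos(l) + 198.211648)/(5.41*cos(l)^2 + 5.77*cos(l) - 7.13)^3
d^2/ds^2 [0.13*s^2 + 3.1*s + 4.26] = 0.260000000000000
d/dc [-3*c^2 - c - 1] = -6*c - 1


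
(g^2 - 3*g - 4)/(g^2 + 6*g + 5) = (g - 4)/(g + 5)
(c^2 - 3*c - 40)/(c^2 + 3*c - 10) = (c - 8)/(c - 2)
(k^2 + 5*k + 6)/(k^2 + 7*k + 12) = (k + 2)/(k + 4)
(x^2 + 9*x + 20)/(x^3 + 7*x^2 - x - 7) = (x^2 + 9*x + 20)/(x^3 + 7*x^2 - x - 7)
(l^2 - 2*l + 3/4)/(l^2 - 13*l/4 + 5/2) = (4*l^2 - 8*l + 3)/(4*l^2 - 13*l + 10)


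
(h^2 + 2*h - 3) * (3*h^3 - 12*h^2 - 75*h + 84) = 3*h^5 - 6*h^4 - 108*h^3 - 30*h^2 + 393*h - 252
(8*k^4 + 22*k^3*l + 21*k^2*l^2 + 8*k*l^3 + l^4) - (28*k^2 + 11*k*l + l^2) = 8*k^4 + 22*k^3*l + 21*k^2*l^2 - 28*k^2 + 8*k*l^3 - 11*k*l + l^4 - l^2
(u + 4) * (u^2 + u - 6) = u^3 + 5*u^2 - 2*u - 24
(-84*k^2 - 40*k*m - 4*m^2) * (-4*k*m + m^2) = 336*k^3*m + 76*k^2*m^2 - 24*k*m^3 - 4*m^4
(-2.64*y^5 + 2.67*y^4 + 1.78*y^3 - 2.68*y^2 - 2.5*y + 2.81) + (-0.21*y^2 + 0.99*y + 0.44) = -2.64*y^5 + 2.67*y^4 + 1.78*y^3 - 2.89*y^2 - 1.51*y + 3.25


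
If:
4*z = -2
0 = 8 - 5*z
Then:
No Solution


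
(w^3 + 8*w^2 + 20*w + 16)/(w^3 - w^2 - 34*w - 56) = (w + 2)/(w - 7)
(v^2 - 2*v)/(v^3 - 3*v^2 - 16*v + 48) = v*(v - 2)/(v^3 - 3*v^2 - 16*v + 48)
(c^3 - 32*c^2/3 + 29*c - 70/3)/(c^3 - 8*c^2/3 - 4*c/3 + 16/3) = (3*c^2 - 26*c + 35)/(3*c^2 - 2*c - 8)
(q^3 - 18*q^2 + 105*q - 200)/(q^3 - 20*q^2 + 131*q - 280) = (q - 5)/(q - 7)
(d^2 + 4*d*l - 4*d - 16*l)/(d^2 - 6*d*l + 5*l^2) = (d^2 + 4*d*l - 4*d - 16*l)/(d^2 - 6*d*l + 5*l^2)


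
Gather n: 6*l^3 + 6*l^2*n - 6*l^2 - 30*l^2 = 6*l^3 + 6*l^2*n - 36*l^2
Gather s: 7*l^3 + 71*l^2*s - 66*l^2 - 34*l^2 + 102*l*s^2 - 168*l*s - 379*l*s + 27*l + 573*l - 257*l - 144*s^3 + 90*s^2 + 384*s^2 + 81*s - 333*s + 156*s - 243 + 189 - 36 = 7*l^3 - 100*l^2 + 343*l - 144*s^3 + s^2*(102*l + 474) + s*(71*l^2 - 547*l - 96) - 90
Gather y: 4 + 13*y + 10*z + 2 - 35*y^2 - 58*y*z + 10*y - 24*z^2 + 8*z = -35*y^2 + y*(23 - 58*z) - 24*z^2 + 18*z + 6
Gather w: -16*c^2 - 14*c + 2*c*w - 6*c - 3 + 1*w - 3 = -16*c^2 - 20*c + w*(2*c + 1) - 6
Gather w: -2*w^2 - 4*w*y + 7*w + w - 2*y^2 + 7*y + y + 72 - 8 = -2*w^2 + w*(8 - 4*y) - 2*y^2 + 8*y + 64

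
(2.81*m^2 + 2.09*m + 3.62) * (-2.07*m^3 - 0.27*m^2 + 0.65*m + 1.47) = -5.8167*m^5 - 5.085*m^4 - 6.2312*m^3 + 4.5118*m^2 + 5.4253*m + 5.3214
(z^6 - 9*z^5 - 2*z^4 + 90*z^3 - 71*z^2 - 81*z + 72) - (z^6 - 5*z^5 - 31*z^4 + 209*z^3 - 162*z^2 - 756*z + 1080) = -4*z^5 + 29*z^4 - 119*z^3 + 91*z^2 + 675*z - 1008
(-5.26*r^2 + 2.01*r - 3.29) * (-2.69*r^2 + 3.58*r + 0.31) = 14.1494*r^4 - 24.2377*r^3 + 14.4153*r^2 - 11.1551*r - 1.0199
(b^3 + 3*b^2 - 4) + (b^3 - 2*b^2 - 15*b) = 2*b^3 + b^2 - 15*b - 4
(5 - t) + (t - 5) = 0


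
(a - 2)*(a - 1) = a^2 - 3*a + 2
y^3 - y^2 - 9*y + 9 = (y - 3)*(y - 1)*(y + 3)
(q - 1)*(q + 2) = q^2 + q - 2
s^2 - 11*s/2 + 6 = (s - 4)*(s - 3/2)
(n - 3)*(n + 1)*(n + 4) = n^3 + 2*n^2 - 11*n - 12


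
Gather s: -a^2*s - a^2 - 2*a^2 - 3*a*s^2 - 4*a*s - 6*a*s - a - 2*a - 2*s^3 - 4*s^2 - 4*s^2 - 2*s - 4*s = -3*a^2 - 3*a - 2*s^3 + s^2*(-3*a - 8) + s*(-a^2 - 10*a - 6)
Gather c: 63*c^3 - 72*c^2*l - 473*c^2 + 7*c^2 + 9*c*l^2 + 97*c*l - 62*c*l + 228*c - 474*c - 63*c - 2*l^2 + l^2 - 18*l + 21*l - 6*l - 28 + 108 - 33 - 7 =63*c^3 + c^2*(-72*l - 466) + c*(9*l^2 + 35*l - 309) - l^2 - 3*l + 40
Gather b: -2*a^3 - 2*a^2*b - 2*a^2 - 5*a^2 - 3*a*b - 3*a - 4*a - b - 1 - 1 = -2*a^3 - 7*a^2 - 7*a + b*(-2*a^2 - 3*a - 1) - 2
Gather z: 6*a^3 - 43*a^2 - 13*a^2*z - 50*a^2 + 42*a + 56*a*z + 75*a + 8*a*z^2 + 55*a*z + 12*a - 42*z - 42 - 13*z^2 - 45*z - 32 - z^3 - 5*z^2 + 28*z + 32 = 6*a^3 - 93*a^2 + 129*a - z^3 + z^2*(8*a - 18) + z*(-13*a^2 + 111*a - 59) - 42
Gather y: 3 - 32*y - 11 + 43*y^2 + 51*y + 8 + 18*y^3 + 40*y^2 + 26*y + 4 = 18*y^3 + 83*y^2 + 45*y + 4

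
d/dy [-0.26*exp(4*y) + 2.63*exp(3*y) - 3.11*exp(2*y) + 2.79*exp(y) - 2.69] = (-1.04*exp(3*y) + 7.89*exp(2*y) - 6.22*exp(y) + 2.79)*exp(y)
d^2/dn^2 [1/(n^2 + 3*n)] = 2*(-n*(n + 3) + (2*n + 3)^2)/(n^3*(n + 3)^3)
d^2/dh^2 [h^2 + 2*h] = 2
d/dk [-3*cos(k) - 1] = 3*sin(k)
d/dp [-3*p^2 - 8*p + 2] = -6*p - 8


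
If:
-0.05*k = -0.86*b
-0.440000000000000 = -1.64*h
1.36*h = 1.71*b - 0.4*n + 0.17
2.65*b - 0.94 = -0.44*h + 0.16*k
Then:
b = -8.06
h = 0.27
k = -138.60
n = -34.94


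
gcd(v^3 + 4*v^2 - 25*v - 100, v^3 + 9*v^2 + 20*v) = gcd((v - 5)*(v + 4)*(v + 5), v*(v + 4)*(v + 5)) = v^2 + 9*v + 20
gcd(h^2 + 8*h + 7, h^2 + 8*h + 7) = h^2 + 8*h + 7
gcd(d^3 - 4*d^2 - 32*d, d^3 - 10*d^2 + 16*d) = d^2 - 8*d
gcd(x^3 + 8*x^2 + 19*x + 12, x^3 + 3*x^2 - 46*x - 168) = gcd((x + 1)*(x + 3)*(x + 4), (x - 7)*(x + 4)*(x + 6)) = x + 4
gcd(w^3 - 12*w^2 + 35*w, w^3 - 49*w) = w^2 - 7*w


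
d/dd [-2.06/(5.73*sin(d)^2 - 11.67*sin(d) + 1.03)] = (23.6076*sin(d) - 24.0402)*cos(d)/(5.73*sin(d)^2 - 11.67*sin(d) + 1.03)^2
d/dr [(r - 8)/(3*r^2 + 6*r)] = (-r^2 + 16*r + 16)/(3*r^2*(r^2 + 4*r + 4))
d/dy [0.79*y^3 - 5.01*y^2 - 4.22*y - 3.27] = 2.37*y^2 - 10.02*y - 4.22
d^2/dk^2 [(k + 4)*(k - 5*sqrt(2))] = 2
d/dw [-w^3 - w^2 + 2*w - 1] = -3*w^2 - 2*w + 2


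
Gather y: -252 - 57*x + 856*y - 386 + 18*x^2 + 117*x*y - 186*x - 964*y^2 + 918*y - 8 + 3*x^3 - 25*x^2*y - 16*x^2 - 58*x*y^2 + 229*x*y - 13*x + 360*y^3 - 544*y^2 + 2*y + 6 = 3*x^3 + 2*x^2 - 256*x + 360*y^3 + y^2*(-58*x - 1508) + y*(-25*x^2 + 346*x + 1776) - 640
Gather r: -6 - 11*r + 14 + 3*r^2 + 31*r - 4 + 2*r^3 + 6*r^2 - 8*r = 2*r^3 + 9*r^2 + 12*r + 4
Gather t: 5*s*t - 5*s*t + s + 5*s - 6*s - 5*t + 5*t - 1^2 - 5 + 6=0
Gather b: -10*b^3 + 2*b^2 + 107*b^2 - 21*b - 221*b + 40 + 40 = -10*b^3 + 109*b^2 - 242*b + 80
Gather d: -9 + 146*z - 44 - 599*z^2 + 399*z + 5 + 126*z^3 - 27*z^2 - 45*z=126*z^3 - 626*z^2 + 500*z - 48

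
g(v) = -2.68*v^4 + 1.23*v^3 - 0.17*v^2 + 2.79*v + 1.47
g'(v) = -10.72*v^3 + 3.69*v^2 - 0.34*v + 2.79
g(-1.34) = -14.17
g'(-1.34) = 35.66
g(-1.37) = -15.28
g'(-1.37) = 37.75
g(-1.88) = -46.03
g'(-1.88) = 87.70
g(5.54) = -2303.64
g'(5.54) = -1708.58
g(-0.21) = 0.86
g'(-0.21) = 3.12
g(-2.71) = -176.37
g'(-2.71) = 244.17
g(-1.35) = -14.53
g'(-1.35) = 36.35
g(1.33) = -0.61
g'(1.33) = -16.36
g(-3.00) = -258.72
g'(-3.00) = 326.46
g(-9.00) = -18517.56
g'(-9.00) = 8119.62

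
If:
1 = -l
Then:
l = -1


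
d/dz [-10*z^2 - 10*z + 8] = -20*z - 10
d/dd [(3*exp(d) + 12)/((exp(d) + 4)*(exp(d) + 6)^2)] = -6*exp(d)/(exp(3*d) + 18*exp(2*d) + 108*exp(d) + 216)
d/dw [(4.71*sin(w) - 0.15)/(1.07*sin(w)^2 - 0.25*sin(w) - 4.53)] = (-5.0397*sin(w)^2 + 0.321*sin(w) - 21.3738)*cos(w)/(1.1449*sin(w)^4 - 0.535*sin(w)^3 - 9.6317*sin(w)^2 + 2.265*sin(w) + 20.5209)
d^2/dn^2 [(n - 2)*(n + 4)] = 2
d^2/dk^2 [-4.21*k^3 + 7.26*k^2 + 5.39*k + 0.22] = 14.52 - 25.26*k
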